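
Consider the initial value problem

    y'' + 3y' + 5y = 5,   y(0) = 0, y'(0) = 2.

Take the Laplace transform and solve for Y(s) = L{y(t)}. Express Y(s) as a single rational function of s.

Y(s) = (2*s + 5)/(s^3 + 3*s^2 + 5*s)

Transform both sides with L{·}.
Using L{y''} = s^2 Y - s·y(0) - y'(0) and L{y'} = sY - y(0), with y(0) = 0, y'(0) = 2, the left side becomes (s^2 + 3*s + 5)Y - (2).
The right side is L{5} = 5/s.
So (s^2 + 3*s + 5)Y = 5/s + (2).
Isolate Y and clear denominators.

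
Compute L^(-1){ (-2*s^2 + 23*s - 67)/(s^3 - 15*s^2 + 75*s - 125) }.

Factor the denominator: s^3 - 15*s^2 + 75*s - 125 = (s - 5)^3.
Partial fraction decomposition gives [-2/(s - 5)] + [3/(s - 5)^2] + [-2/(s - 5)^3].
Invert each term: -2/(s - 5) ↔ -2e^(5t); 3/(s - 5)^2 ↔ 3t·e^(5t); -2/(s - 5)^3 ↔ (-1)t^2·e^(5t).

-t^2*exp(5*t) + 3*t*exp(5*t) - 2*exp(5*t)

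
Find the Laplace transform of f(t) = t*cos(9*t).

L{cos(9t)} = s/(s^2 + 81).
Then apply L{t·g(t)} = -d/ds[G(s)] with G(s) = s/(s^2 + 81):
differentiating 1 time and applying the sign gives (s - 9)*(s + 9)/(s^2 + 81)^2.

(s - 9)*(s + 9)/(s^2 + 81)^2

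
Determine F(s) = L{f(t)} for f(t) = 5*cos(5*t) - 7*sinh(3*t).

By linearity of the Laplace transform, transform each term separately.
(5)·[L{cos(5t)} = s/(s^2 + 25)]; (-7)·[L{sinh(3t)} = 3/(s^2 - 9)].

F(s) = 5*s/(s^2 + 25) - 21/(s^2 - 9)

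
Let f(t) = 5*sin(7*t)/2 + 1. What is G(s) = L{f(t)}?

G(s) = 35/(2*(s^2 + 49)) + 1/s

Apply the Laplace transform termwise.
L{1} = 1/s; (5/2)·[L{sin(7t)} = 7/(s^2 + 49)].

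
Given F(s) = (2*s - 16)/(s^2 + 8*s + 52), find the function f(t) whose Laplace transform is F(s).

f(t) = -4*exp(-4*t)*sin(6*t) + 2*exp(-4*t)*cos(6*t)

Complete the square in the denominator: s^2 + 8*s + 52 = (s + 4)^2 + 6^2.
Split the numerator to match: 2*s - 16 = 2·(s + 4) - 4·6.
Invert each term: 2·(s + 4)/((s + 4)^2 + 36) ↔ 2e^(-4t)cos(6t); -4·6/((s + 4)^2 + 36) ↔ -4e^(-4t)sin(6t).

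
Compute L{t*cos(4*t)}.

L{cos(4t)} = s/(s^2 + 16).
Then apply L{t·g(t)} = -d/ds[G(s)] with G(s) = s/(s^2 + 16):
differentiating 1 time and applying the sign gives (s - 4)*(s + 4)/(s^2 + 16)^2.

(s - 4)*(s + 4)/(s^2 + 16)^2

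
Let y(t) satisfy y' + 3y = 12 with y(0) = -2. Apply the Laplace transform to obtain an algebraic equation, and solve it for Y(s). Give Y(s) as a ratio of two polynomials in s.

Y(s) = (-2*s + 12)/(s^2 + 3*s)

Laplace-transform each side.
The derivative rules (L{y'} = sY - y(0) = sY - (-2)) turn the left side into (s + 3)Y - (-2).
The right side is L{12} = 12/s.
So (s + 3)Y = 12/s + (-2).
Divide through and combine into a single rational function.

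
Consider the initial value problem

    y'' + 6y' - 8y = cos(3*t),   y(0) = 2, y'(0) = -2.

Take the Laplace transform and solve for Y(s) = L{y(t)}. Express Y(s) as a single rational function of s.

Y(s) = (2*s^3 + 10*s^2 + 19*s + 90)/(s^4 + 6*s^3 + s^2 + 54*s - 72)

Laplace-transform each side.
Using L{y''} = s^2 Y - s·y(0) - y'(0) and L{y'} = sY - y(0), with y(0) = 2, y'(0) = -2, the left side becomes (s^2 + 6*s - 8)Y - (2*s + 10).
The right side is L{cos(3*t)} = s/(s^2 + 9).
So (s^2 + 6*s - 8)Y = s/(s^2 + 9) + (2*s + 10).
Solve for Y(s) and write it as one ratio of polynomials.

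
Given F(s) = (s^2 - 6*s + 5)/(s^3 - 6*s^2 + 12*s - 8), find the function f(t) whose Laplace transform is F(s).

Factor the denominator: s^3 - 6*s^2 + 12*s - 8 = (s - 2)^3.
Partial fraction decomposition gives [1/(s - 2)] + [-2/(s - 2)^2] + [-3/(s - 2)^3].
Invert each term: 1/(s - 2) ↔ e^(2t); -2/(s - 2)^2 ↔ -2t·e^(2t); -3/(s - 2)^3 ↔ (-3/2)t^2·e^(2t).

f(t) = -3*t^2*exp(2*t)/2 - 2*t*exp(2*t) + exp(2*t)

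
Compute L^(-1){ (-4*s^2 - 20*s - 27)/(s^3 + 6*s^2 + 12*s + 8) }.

-3*t^2*exp(-2*t)/2 - 4*t*exp(-2*t) - 4*exp(-2*t)

Factor the denominator: s^3 + 6*s^2 + 12*s + 8 = (s + 2)^3.
Partial fraction decomposition gives [-4/(s + 2)] + [-4/(s + 2)^2] + [-3/(s + 2)^3].
Invert each term: -4/(s + 2) ↔ -4e^(-2t); -4/(s + 2)^2 ↔ -4t·e^(-2t); -3/(s + 2)^3 ↔ (-3/2)t^2·e^(-2t).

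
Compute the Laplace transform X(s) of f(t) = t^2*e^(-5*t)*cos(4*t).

X(s) = 2*(s + 5)*(s^2 + 10*s - 23)/(s^2 + 10*s + 41)^3

L{cos(4t)} = s/(s^2 + 16).
Multiplying by e^(-5t) shifts s → s + 5, so L{e^(-5*t)*cos(4*t)} = (s + 5)/((s + 5)^2 + 16).
Then apply L{t^2·g(t)} = (-1)^2 d^2/ds^2[G(s)] with G(s) = (s + 5)/((s + 5)^2 + 16):
differentiating 2 times and applying the sign gives 2*(s + 5)*(s^2 + 10*s - 23)/(s^2 + 10*s + 41)^3.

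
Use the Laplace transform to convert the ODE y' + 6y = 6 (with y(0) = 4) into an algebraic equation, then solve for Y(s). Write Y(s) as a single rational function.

Take the Laplace transform of both sides.
With L{y'} = sY - y(0) = sY - 4: the LHS transforms to (s + 6)Y - (4).
The right side is L{6} = 6/s.
So (s + 6)Y = 6/s + (4).
Divide through and combine into a single rational function.

Y(s) = (4*s + 6)/(s^2 + 6*s)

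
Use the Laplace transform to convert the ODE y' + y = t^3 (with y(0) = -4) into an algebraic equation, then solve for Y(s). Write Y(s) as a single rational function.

Laplace-transform each side.
Using L{y'} = sY - y(0) = sY - (-4), the left side becomes (s + 1)Y - (-4).
The right side is L{t^3} = 6/s^4.
So (s + 1)Y = 6/s^4 + (-4).
Solve for Y(s) and write it as one ratio of polynomials.

Y(s) = (-4*s^4 + 6)/(s^5 + s^4)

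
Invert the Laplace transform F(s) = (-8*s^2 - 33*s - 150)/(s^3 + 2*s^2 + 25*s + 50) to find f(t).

f(t) = -5*sin(5*t) - 4*cos(5*t) - 4*exp(-2*t)

Factor the denominator: s^3 + 2*s^2 + 25*s + 50 = (s + 2)*(s^2 + 25).
Partial fraction decomposition gives [-4/(s + 2)] + [-4*s/(s^2 + 25)] + [-25/(s^2 + 25)].
Invert each term: -4/(s + 2) ↔ -4e^(-2t); -4·s/(s^2 + 25) ↔ -4cos(5t); -5·5/(s^2 + 25) ↔ -5sin(5t).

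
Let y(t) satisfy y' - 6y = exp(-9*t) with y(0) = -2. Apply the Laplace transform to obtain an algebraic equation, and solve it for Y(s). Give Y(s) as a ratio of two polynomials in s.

Y(s) = (-2*s - 17)/(s^2 + 3*s - 54)

Laplace-transform each side.
With L{y'} = sY - y(0) = sY - (-2): the LHS transforms to (s - 6)Y - (-2).
The right side is L{exp(-9*t)} = 1/(s + 9).
So (s - 6)Y = 1/(s + 9) + (-2).
Isolate Y and clear denominators.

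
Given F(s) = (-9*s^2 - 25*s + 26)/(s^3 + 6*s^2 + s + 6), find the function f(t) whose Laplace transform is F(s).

Factor the denominator: s^3 + 6*s^2 + s + 6 = (s + 6)*(s^2 + 1).
Partial fraction decomposition gives [-4/(s + 6)] + [-5*s/(s^2 + 1)] + [5/(s^2 + 1)].
Invert each term: -4/(s + 6) ↔ -4e^(-6t); -5·s/(s^2 + 1) ↔ -5cos(t); 5·1/(s^2 + 1) ↔ 5sin(t).

f(t) = 5*sin(t) - 5*cos(t) - 4*exp(-6*t)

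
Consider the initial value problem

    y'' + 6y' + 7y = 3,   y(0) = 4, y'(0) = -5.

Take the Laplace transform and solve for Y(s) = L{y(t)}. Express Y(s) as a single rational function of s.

Laplace-transform each side.
With L{y''} = s^2 Y - s·y(0) - y'(0) and L{y'} = sY - y(0), with y(0) = 4, y'(0) = -5: the LHS transforms to (s^2 + 6*s + 7)Y - (4*s + 19).
The right side is L{3} = 3/s.
So (s^2 + 6*s + 7)Y = 3/s + (4*s + 19).
Solve for Y(s) and write it as one ratio of polynomials.

Y(s) = (4*s^2 + 19*s + 3)/(s^3 + 6*s^2 + 7*s)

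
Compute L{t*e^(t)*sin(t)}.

2*(s - 1)/(s^2 - 2*s + 2)^2

L{sin(t)} = 1/(s^2 + 1).
Multiplying by e^(t) shifts s → s - 1, so L{e^(t)*sin(t)} = 1/((s - 1)^2 + 1).
Then apply L{t·g(t)} = -d/ds[H(s)] with H(s) = 1/((s - 1)^2 + 1):
differentiating 1 time and applying the sign gives 2*(s - 1)/(s^2 - 2*s + 2)^2.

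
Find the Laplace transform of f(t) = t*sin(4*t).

8*s/(s^2 + 16)^2

L{sin(4t)} = 4/(s^2 + 16).
Then apply L{t·g(t)} = -d/ds[H(s)] with H(s) = 4/(s^2 + 16):
differentiating 1 time and applying the sign gives 8*s/(s^2 + 16)^2.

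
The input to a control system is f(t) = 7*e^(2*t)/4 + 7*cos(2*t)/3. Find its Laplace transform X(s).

X(s) = 7*s/(3*(s^2 + 4)) + 7/(4*(s - 2))

The transform is linear, so treat each term independently.
(7/3)·[L{cos(2t)} = s/(s^2 + 4)]; (7/4)·[L{e^(2t)} = 1/(s - 2)].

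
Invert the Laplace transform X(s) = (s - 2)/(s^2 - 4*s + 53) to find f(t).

Rewrite the denominator: s^2 - 4*s + 53 = (s - 2)^2 + 49.
The form in (s - 2) signals a first-shifting-theorem factor e^(2t).
Since L{cos(7t)} = s/(s^2 + 49), the inverse is e^(2*t)*cos(7*t).

f(t) = exp(2*t)*cos(7*t)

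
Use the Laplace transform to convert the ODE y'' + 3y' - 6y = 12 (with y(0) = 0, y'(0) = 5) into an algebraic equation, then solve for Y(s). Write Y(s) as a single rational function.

Y(s) = (5*s + 12)/(s^3 + 3*s^2 - 6*s)

Take the Laplace transform of both sides.
With L{y''} = s^2 Y - s·y(0) - y'(0) and L{y'} = sY - y(0), with y(0) = 0, y'(0) = 5: the LHS transforms to (s^2 + 3*s - 6)Y - (5).
The right side is L{12} = 12/s.
So (s^2 + 3*s - 6)Y = 12/s + (5).
Isolate Y and clear denominators.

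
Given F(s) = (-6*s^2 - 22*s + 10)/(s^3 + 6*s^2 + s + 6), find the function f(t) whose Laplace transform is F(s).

f(t) = 2*sin(t) - 4*cos(t) - 2*exp(-6*t)

Factor the denominator: s^3 + 6*s^2 + s + 6 = (s + 6)*(s^2 + 1).
Partial fraction decomposition gives [-2/(s + 6)] + [-4*s/(s^2 + 1)] + [2/(s^2 + 1)].
Invert each term: -2/(s + 6) ↔ -2e^(-6t); -4·s/(s^2 + 1) ↔ -4cos(t); 2·1/(s^2 + 1) ↔ 2sin(t).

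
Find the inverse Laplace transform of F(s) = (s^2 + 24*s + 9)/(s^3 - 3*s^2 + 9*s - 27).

Factor the denominator: s^3 - 3*s^2 + 9*s - 27 = (s - 3)*(s^2 + 9).
Partial fraction decomposition gives [5/(s - 3)] + [-4*s/(s^2 + 9)] + [12/(s^2 + 9)].
Invert each term: 5/(s - 3) ↔ 5e^(3t); -4·s/(s^2 + 9) ↔ -4cos(3t); 4·3/(s^2 + 9) ↔ 4sin(3t).

5*exp(3*t) + 4*sin(3*t) - 4*cos(3*t)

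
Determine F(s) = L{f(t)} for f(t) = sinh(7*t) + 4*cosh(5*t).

By linearity of the Laplace transform, transform each term separately.
(4)·[L{cosh(5t)} = s/(s^2 - 25)]; L{sinh(7t)} = 7/(s^2 - 49).

F(s) = 4*s/(s^2 - 25) + 7/(s^2 - 49)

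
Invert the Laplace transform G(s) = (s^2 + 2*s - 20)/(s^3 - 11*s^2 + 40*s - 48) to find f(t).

Factor the denominator: s^3 - 11*s^2 + 40*s - 48 = (s - 4)^2*(s - 3).
Partial fraction decomposition gives [6/(s - 4)] + [4/(s - 4)^2] + [-5/(s - 3)].
Invert each term: 6/(s - 4) ↔ 6e^(4t); 4/(s - 4)^2 ↔ 4t·e^(4t); -5/(s - 3) ↔ -5e^(3t).

f(t) = 4*t*exp(4*t) + 6*exp(4*t) - 5*exp(3*t)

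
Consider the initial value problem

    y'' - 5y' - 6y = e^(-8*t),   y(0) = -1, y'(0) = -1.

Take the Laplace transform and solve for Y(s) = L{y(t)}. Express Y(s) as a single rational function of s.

Transform both sides with L{·}.
With L{y''} = s^2 Y - s·y(0) - y'(0) and L{y'} = sY - y(0), with y(0) = -1, y'(0) = -1: the LHS transforms to (s^2 - 5*s - 6)Y - (-s + 4).
The right side is L{e^(-8*t)} = 1/(s + 8).
So (s^2 - 5*s - 6)Y = 1/(s + 8) + (-s + 4).
Solve for Y(s) and write it as one ratio of polynomials.

Y(s) = (-s^2 - 4*s + 33)/(s^3 + 3*s^2 - 46*s - 48)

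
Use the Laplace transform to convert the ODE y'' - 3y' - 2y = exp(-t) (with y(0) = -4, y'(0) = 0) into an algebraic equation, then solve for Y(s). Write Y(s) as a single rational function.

Laplace-transform each side.
With L{y''} = s^2 Y - s·y(0) - y'(0) and L{y'} = sY - y(0), with y(0) = -4, y'(0) = 0: the LHS transforms to (s^2 - 3*s - 2)Y - (-4*s + 12).
The right side is L{exp(-t)} = 1/(s + 1).
So (s^2 - 3*s - 2)Y = 1/(s + 1) + (-4*s + 12).
Solve for Y(s) and write it as one ratio of polynomials.

Y(s) = (-4*s^2 + 8*s + 13)/(s^3 - 2*s^2 - 5*s - 2)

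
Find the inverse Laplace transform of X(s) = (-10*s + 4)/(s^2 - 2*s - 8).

Factor the denominator: s^2 - 2*s - 8 = (s - 4)*(s + 2).
Partial fraction decomposition gives [-6/(s - 4)] + [-4/(s + 2)].
Invert each term: -6/(s - 4) ↔ -6e^(4t); -4/(s + 2) ↔ -4e^(-2t).

-6*exp(4*t) - 4*exp(-2*t)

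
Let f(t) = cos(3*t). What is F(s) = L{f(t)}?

F(s) = s/(s^2 + 9)

L{cos(3t)} = s/(s^2 + 9).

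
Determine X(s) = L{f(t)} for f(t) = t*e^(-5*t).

L{e^(-5t)} = 1/(s + 5).
Then apply L{t·g(t)} = -d/ds[G(s)] with G(s) = 1/(s + 5):
differentiating 1 time and applying the sign gives (s + 5)^(-2).

X(s) = (s + 5)^(-2)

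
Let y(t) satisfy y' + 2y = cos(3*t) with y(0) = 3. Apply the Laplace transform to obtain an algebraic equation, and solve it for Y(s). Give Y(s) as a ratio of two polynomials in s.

Y(s) = (3*s^2 + s + 27)/(s^3 + 2*s^2 + 9*s + 18)

Apply the Laplace transform to the equation.
The derivative rules (L{y'} = sY - y(0) = sY - 3) turn the left side into (s + 2)Y - (3).
The right side is L{cos(3*t)} = s/(s^2 + 9).
So (s + 2)Y = s/(s^2 + 9) + (3).
Solve for Y(s) and write it as one ratio of polynomials.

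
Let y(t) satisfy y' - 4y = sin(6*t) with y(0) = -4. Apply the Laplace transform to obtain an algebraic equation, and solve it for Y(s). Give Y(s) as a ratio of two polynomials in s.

Transform both sides with L{·}.
With L{y'} = sY - y(0) = sY - (-4): the LHS transforms to (s - 4)Y - (-4).
The right side is L{sin(6*t)} = 6/(s^2 + 36).
So (s - 4)Y = 6/(s^2 + 36) + (-4).
Divide through and combine into a single rational function.

Y(s) = (-4*s^2 - 138)/(s^3 - 4*s^2 + 36*s - 144)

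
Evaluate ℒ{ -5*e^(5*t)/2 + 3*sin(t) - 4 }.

3/(s^2 + 1) - 5/(2*(s - 5)) - 4/s

The transform is linear, so treat each term independently.
L{-4} = -4/s; (3)·[L{sin(t)} = 1/(s^2 + 1)]; (-5/2)·[L{e^(5t)} = 1/(s - 5)].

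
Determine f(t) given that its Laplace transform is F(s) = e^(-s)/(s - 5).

f(t) = Heaviside(t - 1)*(exp(5*t - 5))

The factor e^(-s) signals a time shift by c = 1 (second shifting theorem).
L{e^(5t)} = 1/(s - 5), so L^-1{1/(s - 5)} = e^(5*t).
Hence the inverse is u(t - 1) times that function evaluated at t - 1.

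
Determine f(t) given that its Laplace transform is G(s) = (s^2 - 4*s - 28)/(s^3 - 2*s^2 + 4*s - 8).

f(t) = -4*exp(2*t) + 3*sin(2*t) + 5*cos(2*t)

Factor the denominator: s^3 - 2*s^2 + 4*s - 8 = (s - 2)*(s^2 + 4).
Partial fraction decomposition gives [-4/(s - 2)] + [5*s/(s^2 + 4)] + [6/(s^2 + 4)].
Invert each term: -4/(s - 2) ↔ -4e^(2t); 5·s/(s^2 + 4) ↔ 5cos(2t); 3·2/(s^2 + 4) ↔ 3sin(2t).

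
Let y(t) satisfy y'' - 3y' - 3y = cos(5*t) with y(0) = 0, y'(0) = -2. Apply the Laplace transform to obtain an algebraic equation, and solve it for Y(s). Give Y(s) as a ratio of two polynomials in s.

Y(s) = (-2*s^2 + s - 50)/(s^4 - 3*s^3 + 22*s^2 - 75*s - 75)

Transform both sides with L{·}.
With L{y''} = s^2 Y - s·y(0) - y'(0) and L{y'} = sY - y(0), with y(0) = 0, y'(0) = -2: the LHS transforms to (s^2 - 3*s - 3)Y - (-2).
The right side is L{cos(5*t)} = s/(s^2 + 25).
So (s^2 - 3*s - 3)Y = s/(s^2 + 25) + (-2).
Solve for Y(s) and write it as one ratio of polynomials.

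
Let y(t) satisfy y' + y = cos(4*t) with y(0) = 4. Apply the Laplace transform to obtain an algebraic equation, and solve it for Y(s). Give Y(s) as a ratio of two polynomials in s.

Y(s) = (4*s^2 + s + 64)/(s^3 + s^2 + 16*s + 16)

Transform both sides with L{·}.
The derivative rules (L{y'} = sY - y(0) = sY - 4) turn the left side into (s + 1)Y - (4).
The right side is L{cos(4*t)} = s/(s^2 + 16).
So (s + 1)Y = s/(s^2 + 16) + (4).
Divide through and combine into a single rational function.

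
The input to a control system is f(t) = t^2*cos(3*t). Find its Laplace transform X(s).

L{cos(3t)} = s/(s^2 + 9).
Then apply L{t^2·g(t)} = (-1)^2 d^2/ds^2[G(s)] with G(s) = s/(s^2 + 9):
differentiating 2 times and applying the sign gives 2*s*(s^2 - 27)/(s^2 + 9)^3.

X(s) = 2*s*(s^2 - 27)/(s^2 + 9)^3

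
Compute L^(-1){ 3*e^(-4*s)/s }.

The factor e^(-4s) signals a time shift by c = 4 (second shifting theorem).
L{3} = 3/s, so L^-1{3/s} = 3.
Hence the inverse is u(t - 4) times that function evaluated at t - 4.

Heaviside(t - 4)*(3)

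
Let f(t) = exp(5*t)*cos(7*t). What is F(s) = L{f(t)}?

L{cos(7t)} = s/(s^2 + 49).
By the first shifting theorem, multiplying by e^(5t) replaces s with s - 5.

F(s) = (s - 5)/((s - 5)^2 + 49)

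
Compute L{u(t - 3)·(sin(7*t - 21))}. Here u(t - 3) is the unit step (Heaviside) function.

7*exp(-3*s)/(s^2 + 49)

By the second shifting theorem, L{u(t - c)·g(t - c)} = e^(-cs)·G(s) with c = 3 and G(s) = L{g(t)}.
L{sin(7t)} = 7/(s^2 + 49).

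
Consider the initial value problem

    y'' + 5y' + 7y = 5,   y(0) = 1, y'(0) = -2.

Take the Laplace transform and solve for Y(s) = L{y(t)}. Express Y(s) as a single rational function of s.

Y(s) = (s^2 + 3*s + 5)/(s^3 + 5*s^2 + 7*s)

Take the Laplace transform of both sides.
Using L{y''} = s^2 Y - s·y(0) - y'(0) and L{y'} = sY - y(0), with y(0) = 1, y'(0) = -2, the left side becomes (s^2 + 5*s + 7)Y - (s + 3).
The right side is L{5} = 5/s.
So (s^2 + 5*s + 7)Y = 5/s + (s + 3).
Solve for Y(s) and write it as one ratio of polynomials.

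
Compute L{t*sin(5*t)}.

L{sin(5t)} = 5/(s^2 + 25).
Then apply L{t·g(t)} = -d/ds[G(s)] with G(s) = 5/(s^2 + 25):
differentiating 1 time and applying the sign gives 10*s/(s^2 + 25)^2.

10*s/(s^2 + 25)^2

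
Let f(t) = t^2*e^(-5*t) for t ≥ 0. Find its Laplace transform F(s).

L{t^2} = 2!/s^3 = 2/s^3.
By the first shifting theorem, multiplying by e^(-5t) replaces s with s + 5.

F(s) = 2/(s + 5)^3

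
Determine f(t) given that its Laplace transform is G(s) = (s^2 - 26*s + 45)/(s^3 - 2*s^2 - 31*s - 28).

f(t) = -exp(7*t) - 3*exp(-t) + 5*exp(-4*t)

Factor the denominator: s^3 - 2*s^2 - 31*s - 28 = (s - 7)*(s + 1)*(s + 4).
Partial fraction decomposition gives [-3/(s + 1)] + [5/(s + 4)] + [-1/(s - 7)].
Invert each term: -3/(s + 1) ↔ -3e^(-t); 5/(s + 4) ↔ 5e^(-4t); -1/(s - 7) ↔ -e^(7t).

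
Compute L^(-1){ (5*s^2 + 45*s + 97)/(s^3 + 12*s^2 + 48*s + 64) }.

Factor the denominator: s^3 + 12*s^2 + 48*s + 64 = (s + 4)^3.
Partial fraction decomposition gives [5/(s + 4)] + [5/(s + 4)^2] + [-3/(s + 4)^3].
Invert each term: 5/(s + 4) ↔ 5e^(-4t); 5/(s + 4)^2 ↔ 5t·e^(-4t); -3/(s + 4)^3 ↔ (-3/2)t^2·e^(-4t).

-3*t^2*exp(-4*t)/2 + 5*t*exp(-4*t) + 5*exp(-4*t)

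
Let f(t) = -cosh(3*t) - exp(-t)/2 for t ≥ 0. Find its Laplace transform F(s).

The transform is linear, so treat each term independently.
(-1/2)·[L{e^(-t)} = 1/(s + 1)]; (-1)·[L{cosh(3t)} = s/(s^2 - 9)].

F(s) = -s/(s^2 - 9) - 1/(2*(s + 1))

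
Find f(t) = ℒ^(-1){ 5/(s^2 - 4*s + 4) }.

f(t) = 5*t*exp(2*t)

Rewrite the denominator: s^2 - 4*s + 4 = (s - 2)^2.
The form in (s - 2) signals a first-shifting-theorem factor e^(2t).
Since L{t} = 1!/s^2 = 1/s^2, the inverse is t*e^(2*t), scaled by 5.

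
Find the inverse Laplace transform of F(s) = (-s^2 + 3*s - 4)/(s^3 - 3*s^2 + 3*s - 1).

-t^2*exp(t) + t*exp(t) - exp(t)

Factor the denominator: s^3 - 3*s^2 + 3*s - 1 = (s - 1)^3.
Partial fraction decomposition gives [-1/(s - 1)] + [(s - 1)^(-2)] + [-2/(s - 1)^3].
Invert each term: -1/(s - 1) ↔ -e^(t); 1/(s - 1)^2 ↔ t·e^(t); -2/(s - 1)^3 ↔ (-1)t^2·e^(t).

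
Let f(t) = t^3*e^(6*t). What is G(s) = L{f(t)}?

L{t^3} = 3!/s^4 = 6/s^4.
By the first shifting theorem, multiplying by e^(6t) replaces s with s - 6.

G(s) = 6/(s - 6)^4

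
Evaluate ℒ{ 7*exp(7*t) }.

L{7} = 7/s.
By the first shifting theorem, multiplying by e^(7t) replaces s with s - 7.

7/(s - 7)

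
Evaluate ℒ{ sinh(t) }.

L{sinh(t)} = 1/(s^2 - 1).

1/(s^2 - 1)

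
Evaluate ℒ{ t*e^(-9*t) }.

(s + 9)^(-2)

L{e^(-9t)} = 1/(s + 9).
Then apply L{t·g(t)} = -d/ds[G(s)] with G(s) = 1/(s + 9):
differentiating 1 time and applying the sign gives (s + 9)^(-2).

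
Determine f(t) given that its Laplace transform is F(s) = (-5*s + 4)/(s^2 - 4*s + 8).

f(t) = -3*exp(2*t)*sin(2*t) - 5*exp(2*t)*cos(2*t)

Complete the square in the denominator: s^2 - 4*s + 8 = (s - 2)^2 + 2^2.
Split the numerator to match: -5*s + 4 = -5·(s - 2) - 3·2.
Invert each term: -5·(s - 2)/((s - 2)^2 + 4) ↔ -5e^(2t)cos(2t); -3·2/((s - 2)^2 + 4) ↔ -3e^(2t)sin(2t).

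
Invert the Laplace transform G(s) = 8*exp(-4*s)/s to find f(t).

f(t) = Heaviside(t - 4)*(8)

The factor e^(-4s) signals a time shift by c = 4 (second shifting theorem).
L{8} = 8/s, so L^-1{8/s} = 8.
Hence the inverse is u(t - 4) times that function evaluated at t - 4.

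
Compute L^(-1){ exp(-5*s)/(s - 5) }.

The factor e^(-5s) signals a time shift by c = 5 (second shifting theorem).
L{e^(5t)} = 1/(s - 5), so L^-1{1/(s - 5)} = exp(5*t).
Hence the inverse is u(t - 5) times that function evaluated at t - 5.

Heaviside(t - 5)*(exp(5*t - 25))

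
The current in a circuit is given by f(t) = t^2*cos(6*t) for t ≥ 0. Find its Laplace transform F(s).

F(s) = 2*s*(s^2 - 108)/(s^2 + 36)^3

L{cos(6t)} = s/(s^2 + 36).
Then apply L{t^2·g(t)} = (-1)^2 d^2/ds^2[G(s)] with G(s) = s/(s^2 + 36):
differentiating 2 times and applying the sign gives 2*s*(s^2 - 108)/(s^2 + 36)^3.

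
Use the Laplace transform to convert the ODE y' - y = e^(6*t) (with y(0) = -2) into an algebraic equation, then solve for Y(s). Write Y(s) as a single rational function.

Take the Laplace transform of both sides.
The derivative rules (L{y'} = sY - y(0) = sY - (-2)) turn the left side into (s - 1)Y - (-2).
The right side is L{e^(6*t)} = 1/(s - 6).
So (s - 1)Y = 1/(s - 6) + (-2).
Solve for Y(s) and write it as one ratio of polynomials.

Y(s) = (-2*s + 13)/(s^2 - 7*s + 6)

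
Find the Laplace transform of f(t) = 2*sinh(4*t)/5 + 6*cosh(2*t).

6*s/(s^2 - 4) + 8/(5*(s^2 - 16))

The transform is linear, so treat each term independently.
(6)·[L{cosh(2t)} = s/(s^2 - 4)]; (2/5)·[L{sinh(4t)} = 4/(s^2 - 16)].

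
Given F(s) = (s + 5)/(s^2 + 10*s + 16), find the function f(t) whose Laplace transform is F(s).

Rewrite the denominator: s^2 + 10*s + 16 = (s + 5)^2 - 9.
The form in (s + 5) signals a first-shifting-theorem factor e^(-5t).
Since L{cosh(3t)} = s/(s^2 - 9), the inverse is e^(-5*t)*cosh(3*t).

f(t) = exp(-5*t)*cosh(3*t)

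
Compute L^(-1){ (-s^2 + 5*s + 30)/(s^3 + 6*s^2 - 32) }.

t*exp(-4*t) + exp(2*t) - 2*exp(-4*t)

Factor the denominator: s^3 + 6*s^2 - 32 = (s - 2)*(s + 4)^2.
Partial fraction decomposition gives [-2/(s + 4)] + [(s + 4)^(-2)] + [1/(s - 2)].
Invert each term: -2/(s + 4) ↔ -2e^(-4t); 1/(s + 4)^2 ↔ t·e^(-4t); 1/(s - 2) ↔ e^(2t).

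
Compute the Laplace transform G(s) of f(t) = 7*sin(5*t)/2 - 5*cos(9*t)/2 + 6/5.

The transform is linear, so treat each term independently.
(-5/2)·[L{cos(9t)} = s/(s^2 + 81)]; L{6/5} = (6/5)/s; (7/2)·[L{sin(5t)} = 5/(s^2 + 25)].

G(s) = -5*s/(2*(s^2 + 81)) + 35/(2*(s^2 + 25)) + 6/(5*s)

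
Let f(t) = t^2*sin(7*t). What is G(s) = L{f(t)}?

L{sin(7t)} = 7/(s^2 + 49).
Then apply L{t^2·g(t)} = (-1)^2 d^2/ds^2[H(s)] with H(s) = 7/(s^2 + 49):
differentiating 2 times and applying the sign gives 14*(3*s^2 - 49)/(s^2 + 49)^3.

G(s) = 14*(3*s^2 - 49)/(s^2 + 49)^3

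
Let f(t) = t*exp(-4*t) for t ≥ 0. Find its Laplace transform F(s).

F(s) = (s + 4)^(-2)

L{e^(-4t)} = 1/(s + 4).
Then apply L{t·g(t)} = -d/ds[G(s)] with G(s) = 1/(s + 4):
differentiating 1 time and applying the sign gives (s + 4)^(-2).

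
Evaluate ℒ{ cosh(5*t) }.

s/(s^2 - 25)

L{cosh(5t)} = s/(s^2 - 25).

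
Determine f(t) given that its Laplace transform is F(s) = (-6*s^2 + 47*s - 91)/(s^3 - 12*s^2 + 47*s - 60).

Factor the denominator: s^3 - 12*s^2 + 47*s - 60 = (s - 5)*(s - 4)*(s - 3).
Partial fraction decomposition gives [-1/(s - 4)] + [-2/(s - 3)] + [-3/(s - 5)].
Invert each term: -1/(s - 4) ↔ -e^(4t); -2/(s - 3) ↔ -2e^(3t); -3/(s - 5) ↔ -3e^(5t).

f(t) = -3*exp(5*t) - exp(4*t) - 2*exp(3*t)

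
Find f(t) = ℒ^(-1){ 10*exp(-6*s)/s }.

The factor e^(-6s) signals a time shift by c = 6 (second shifting theorem).
L{10} = 10/s, so L^-1{10/s} = 10.
Hence the inverse is u(t - 6) times that function evaluated at t - 6.

f(t) = Heaviside(t - 6)*(10)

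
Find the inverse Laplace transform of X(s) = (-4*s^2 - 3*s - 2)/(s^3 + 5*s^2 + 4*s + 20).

sin(2*t) - cos(2*t) - 3*exp(-5*t)

Factor the denominator: s^3 + 5*s^2 + 4*s + 20 = (s + 5)*(s^2 + 4).
Partial fraction decomposition gives [-3/(s + 5)] + [-s/(s^2 + 4)] + [2/(s^2 + 4)].
Invert each term: -3/(s + 5) ↔ -3e^(-5t); -1·s/(s^2 + 4) ↔ -cos(2t); 1·2/(s^2 + 4) ↔ sin(2t).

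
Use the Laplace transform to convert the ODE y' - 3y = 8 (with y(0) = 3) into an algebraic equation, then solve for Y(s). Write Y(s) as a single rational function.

Take the Laplace transform of both sides.
With L{y'} = sY - y(0) = sY - 3: the LHS transforms to (s - 3)Y - (3).
The right side is L{8} = 8/s.
So (s - 3)Y = 8/s + (3).
Isolate Y and clear denominators.

Y(s) = (3*s + 8)/(s^2 - 3*s)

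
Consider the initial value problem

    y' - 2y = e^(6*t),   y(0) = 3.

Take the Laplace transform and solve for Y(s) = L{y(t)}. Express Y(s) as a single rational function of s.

Y(s) = (3*s - 17)/(s^2 - 8*s + 12)

Laplace-transform each side.
Using L{y'} = sY - y(0) = sY - 3, the left side becomes (s - 2)Y - (3).
The right side is L{e^(6*t)} = 1/(s - 6).
So (s - 2)Y = 1/(s - 6) + (3).
Solve for Y(s) and write it as one ratio of polynomials.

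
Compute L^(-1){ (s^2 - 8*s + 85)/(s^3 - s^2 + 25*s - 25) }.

3*exp(t) - 2*sin(5*t) - 2*cos(5*t)

Factor the denominator: s^3 - s^2 + 25*s - 25 = (s - 1)*(s^2 + 25).
Partial fraction decomposition gives [3/(s - 1)] + [-2*s/(s^2 + 25)] + [-10/(s^2 + 25)].
Invert each term: 3/(s - 1) ↔ 3e^(t); -2·s/(s^2 + 25) ↔ -2cos(5t); -2·5/(s^2 + 25) ↔ -2sin(5t).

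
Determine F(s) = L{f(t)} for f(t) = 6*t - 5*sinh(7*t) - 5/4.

F(s) = -35/(s^2 - 49) - 5/(4*s) + 6/s^2

Apply the Laplace transform termwise.
(6)·[L{t} = 1!/s^2 = 1/s^2]; L{-5/4} = (-5/4)/s; (-5)·[L{sinh(7t)} = 7/(s^2 - 49)].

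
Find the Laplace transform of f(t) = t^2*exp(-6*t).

L{e^(-6t)} = 1/(s + 6).
Then apply L{t^2·g(t)} = (-1)^2 d^2/ds^2[G(s)] with G(s) = 1/(s + 6):
differentiating 2 times and applying the sign gives 2/(s + 6)^3.

2/(s + 6)^3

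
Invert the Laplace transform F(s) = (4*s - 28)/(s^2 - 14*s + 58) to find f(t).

Rewrite the denominator: s^2 - 14*s + 58 = (s - 7)^2 + 9.
The form in (s - 7) signals a first-shifting-theorem factor e^(7t).
Since L{cos(3t)} = s/(s^2 + 9), the inverse is e^(7*t)*cos(3*t), scaled by 4.

f(t) = 4*exp(7*t)*cos(3*t)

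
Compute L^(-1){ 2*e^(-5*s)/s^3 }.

Heaviside(t - 5)*((t - 5)^2)

The factor e^(-5s) signals a time shift by c = 5 (second shifting theorem).
L{t^2} = 2!/s^3 = 2/s^3, so L^-1{2/s^3} = t^2.
Hence the inverse is u(t - 5) times that function evaluated at t - 5.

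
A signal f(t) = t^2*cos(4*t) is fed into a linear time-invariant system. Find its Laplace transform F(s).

F(s) = 2*s*(s^2 - 48)/(s^2 + 16)^3

L{cos(4t)} = s/(s^2 + 16).
Then apply L{t^2·g(t)} = (-1)^2 d^2/ds^2[G(s)] with G(s) = s/(s^2 + 16):
differentiating 2 times and applying the sign gives 2*s*(s^2 - 48)/(s^2 + 16)^3.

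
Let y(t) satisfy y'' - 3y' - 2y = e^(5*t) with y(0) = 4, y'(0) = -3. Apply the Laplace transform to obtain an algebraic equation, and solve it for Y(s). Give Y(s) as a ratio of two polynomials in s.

Apply the Laplace transform to the equation.
With L{y''} = s^2 Y - s·y(0) - y'(0) and L{y'} = sY - y(0), with y(0) = 4, y'(0) = -3: the LHS transforms to (s^2 - 3*s - 2)Y - (4*s - 15).
The right side is L{e^(5*t)} = 1/(s - 5).
So (s^2 - 3*s - 2)Y = 1/(s - 5) + (4*s - 15).
Solve for Y(s) and write it as one ratio of polynomials.

Y(s) = (4*s^2 - 35*s + 76)/(s^3 - 8*s^2 + 13*s + 10)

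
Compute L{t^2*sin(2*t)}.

L{sin(2t)} = 2/(s^2 + 4).
Then apply L{t^2·g(t)} = (-1)^2 d^2/ds^2[G(s)] with G(s) = 2/(s^2 + 4):
differentiating 2 times and applying the sign gives 4*(3*s^2 - 4)/(s^2 + 4)^3.

4*(3*s^2 - 4)/(s^2 + 4)^3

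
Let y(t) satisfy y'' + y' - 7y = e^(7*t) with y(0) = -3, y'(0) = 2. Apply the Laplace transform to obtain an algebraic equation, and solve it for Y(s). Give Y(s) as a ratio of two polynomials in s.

Y(s) = (-3*s^2 + 20*s + 8)/(s^3 - 6*s^2 - 14*s + 49)

Apply the Laplace transform to the equation.
Using L{y''} = s^2 Y - s·y(0) - y'(0) and L{y'} = sY - y(0), with y(0) = -3, y'(0) = 2, the left side becomes (s^2 + s - 7)Y - (-3*s - 1).
The right side is L{e^(7*t)} = 1/(s - 7).
So (s^2 + s - 7)Y = 1/(s - 7) + (-3*s - 1).
Divide through and combine into a single rational function.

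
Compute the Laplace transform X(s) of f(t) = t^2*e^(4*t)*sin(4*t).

L{sin(4t)} = 4/(s^2 + 16).
Multiplying by e^(4t) shifts s → s - 4, so L{e^(4*t)*sin(4*t)} = 4/((s - 4)^2 + 16).
Then apply L{t^2·g(t)} = (-1)^2 d^2/ds^2[G(s)] with G(s) = 4/((s - 4)^2 + 16):
differentiating 2 times and applying the sign gives 8*(3*s^2 - 24*s + 32)/(s^2 - 8*s + 32)^3.

X(s) = 8*(3*s^2 - 24*s + 32)/(s^2 - 8*s + 32)^3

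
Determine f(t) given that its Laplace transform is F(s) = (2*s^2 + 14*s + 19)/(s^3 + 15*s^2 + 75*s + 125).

f(t) = -t^2*exp(-5*t)/2 - 6*t*exp(-5*t) + 2*exp(-5*t)

Factor the denominator: s^3 + 15*s^2 + 75*s + 125 = (s + 5)^3.
Partial fraction decomposition gives [2/(s + 5)] + [-6/(s + 5)^2] + [-1/(s + 5)^3].
Invert each term: 2/(s + 5) ↔ 2e^(-5t); -6/(s + 5)^2 ↔ -6t·e^(-5t); -1/(s + 5)^3 ↔ (-1/2)t^2·e^(-5t).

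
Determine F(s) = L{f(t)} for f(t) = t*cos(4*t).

L{cos(4t)} = s/(s^2 + 16).
Then apply L{t·g(t)} = -d/ds[G(s)] with G(s) = s/(s^2 + 16):
differentiating 1 time and applying the sign gives (s - 4)*(s + 4)/(s^2 + 16)^2.

F(s) = (s - 4)*(s + 4)/(s^2 + 16)^2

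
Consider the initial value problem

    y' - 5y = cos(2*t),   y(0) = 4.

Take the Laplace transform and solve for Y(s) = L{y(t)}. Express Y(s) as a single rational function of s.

Y(s) = (4*s^2 + s + 16)/(s^3 - 5*s^2 + 4*s - 20)

Transform both sides with L{·}.
The derivative rules (L{y'} = sY - y(0) = sY - 4) turn the left side into (s - 5)Y - (4).
The right side is L{cos(2*t)} = s/(s^2 + 4).
So (s - 5)Y = s/(s^2 + 4) + (4).
Solve for Y(s) and write it as one ratio of polynomials.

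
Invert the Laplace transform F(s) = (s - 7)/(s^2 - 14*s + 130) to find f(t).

f(t) = exp(7*t)*cos(9*t)

Rewrite the denominator: s^2 - 14*s + 130 = (s - 7)^2 + 81.
The form in (s - 7) signals a first-shifting-theorem factor e^(7t).
Since L{cos(9t)} = s/(s^2 + 81), the inverse is e^(7*t)*cos(9*t).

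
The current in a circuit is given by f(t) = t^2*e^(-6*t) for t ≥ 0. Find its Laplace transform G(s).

L{e^(-6t)} = 1/(s + 6).
Then apply L{t^2·g(t)} = (-1)^2 d^2/ds^2[H(s)] with H(s) = 1/(s + 6):
differentiating 2 times and applying the sign gives 2/(s + 6)^3.

G(s) = 2/(s + 6)^3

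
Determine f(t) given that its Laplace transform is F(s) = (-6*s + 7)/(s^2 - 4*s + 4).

Factor the denominator: s^2 - 4*s + 4 = (s - 2)^2.
Partial fraction decomposition gives [-6/(s - 2)] + [-5/(s - 2)^2].
Invert each term: -6/(s - 2) ↔ -6e^(2t); -5/(s - 2)^2 ↔ -5t·e^(2t).

f(t) = -5*t*exp(2*t) - 6*exp(2*t)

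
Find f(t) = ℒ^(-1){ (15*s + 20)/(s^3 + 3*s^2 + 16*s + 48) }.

Factor the denominator: s^3 + 3*s^2 + 16*s + 48 = (s + 3)*(s^2 + 16).
Partial fraction decomposition gives [-1/(s + 3)] + [s/(s^2 + 16)] + [12/(s^2 + 16)].
Invert each term: -1/(s + 3) ↔ -e^(-3t); 1·s/(s^2 + 16) ↔ cos(4t); 3·4/(s^2 + 16) ↔ 3sin(4t).

f(t) = 3*sin(4*t) + cos(4*t) - exp(-3*t)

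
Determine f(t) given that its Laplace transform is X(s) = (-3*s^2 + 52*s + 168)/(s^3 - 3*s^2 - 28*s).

f(t) = 5*exp(7*t) - 6 - 2*exp(-4*t)

Factor the denominator: s^3 - 3*s^2 - 28*s = s*(s - 7)*(s + 4).
Partial fraction decomposition gives [5/(s - 7)] + [-2/(s + 4)] + [-6/s].
Invert each term: 5/(s - 7) ↔ 5e^(7t); -2/(s + 4) ↔ -2e^(-4t); -6/(s - 0) ↔ -6e^(0t).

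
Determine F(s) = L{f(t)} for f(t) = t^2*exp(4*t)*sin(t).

F(s) = 2*(3*s^2 - 24*s + 47)/(s^2 - 8*s + 17)^3

L{sin(t)} = 1/(s^2 + 1).
Multiplying by e^(4t) shifts s → s - 4, so L{exp(4*t)*sin(t)} = 1/((s - 4)^2 + 1).
Then apply L{t^2·g(t)} = (-1)^2 d^2/ds^2[G(s)] with G(s) = 1/((s - 4)^2 + 1):
differentiating 2 times and applying the sign gives 2*(3*s^2 - 24*s + 47)/(s^2 - 8*s + 17)^3.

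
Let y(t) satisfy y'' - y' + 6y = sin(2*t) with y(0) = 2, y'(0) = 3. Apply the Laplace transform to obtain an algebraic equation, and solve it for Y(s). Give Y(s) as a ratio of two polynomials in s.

Y(s) = (2*s^3 + s^2 + 8*s + 6)/(s^4 - s^3 + 10*s^2 - 4*s + 24)

Take the Laplace transform of both sides.
Using L{y''} = s^2 Y - s·y(0) - y'(0) and L{y'} = sY - y(0), with y(0) = 2, y'(0) = 3, the left side becomes (s^2 - s + 6)Y - (2*s + 1).
The right side is L{sin(2*t)} = 2/(s^2 + 4).
So (s^2 - s + 6)Y = 2/(s^2 + 4) + (2*s + 1).
Solve for Y(s) and write it as one ratio of polynomials.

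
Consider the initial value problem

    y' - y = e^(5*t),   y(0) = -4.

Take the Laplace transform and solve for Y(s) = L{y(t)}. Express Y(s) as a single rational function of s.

Take the Laplace transform of both sides.
Using L{y'} = sY - y(0) = sY - (-4), the left side becomes (s - 1)Y - (-4).
The right side is L{e^(5*t)} = 1/(s - 5).
So (s - 1)Y = 1/(s - 5) + (-4).
Isolate Y and clear denominators.

Y(s) = (-4*s + 21)/(s^2 - 6*s + 5)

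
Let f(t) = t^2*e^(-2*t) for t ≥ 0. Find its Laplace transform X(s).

L{e^(-2t)} = 1/(s + 2).
Then apply L{t^2·g(t)} = (-1)^2 d^2/ds^2[G(s)] with G(s) = 1/(s + 2):
differentiating 2 times and applying the sign gives 2/(s + 2)^3.

X(s) = 2/(s + 2)^3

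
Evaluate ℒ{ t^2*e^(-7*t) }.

2/(s + 7)^3

L{t^2} = 2!/s^3 = 2/s^3.
By the first shifting theorem, multiplying by e^(-7t) replaces s with s + 7.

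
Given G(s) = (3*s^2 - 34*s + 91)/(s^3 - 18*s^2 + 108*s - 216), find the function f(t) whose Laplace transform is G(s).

Factor the denominator: s^3 - 18*s^2 + 108*s - 216 = (s - 6)^3.
Partial fraction decomposition gives [3/(s - 6)] + [2/(s - 6)^2] + [-5/(s - 6)^3].
Invert each term: 3/(s - 6) ↔ 3e^(6t); 2/(s - 6)^2 ↔ 2t·e^(6t); -5/(s - 6)^3 ↔ (-5/2)t^2·e^(6t).

f(t) = -5*t^2*exp(6*t)/2 + 2*t*exp(6*t) + 3*exp(6*t)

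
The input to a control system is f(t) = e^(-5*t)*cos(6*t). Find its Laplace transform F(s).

L{cos(6t)} = s/(s^2 + 36).
By the first shifting theorem, multiplying by e^(-5t) replaces s with s + 5.

F(s) = (s + 5)/((s + 5)^2 + 36)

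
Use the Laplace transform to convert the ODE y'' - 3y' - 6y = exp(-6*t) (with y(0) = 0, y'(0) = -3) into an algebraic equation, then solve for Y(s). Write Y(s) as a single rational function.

Y(s) = (-3*s - 17)/(s^3 + 3*s^2 - 24*s - 36)

Apply the Laplace transform to the equation.
Using L{y''} = s^2 Y - s·y(0) - y'(0) and L{y'} = sY - y(0), with y(0) = 0, y'(0) = -3, the left side becomes (s^2 - 3*s - 6)Y - (-3).
The right side is L{exp(-6*t)} = 1/(s + 6).
So (s^2 - 3*s - 6)Y = 1/(s + 6) + (-3).
Isolate Y and clear denominators.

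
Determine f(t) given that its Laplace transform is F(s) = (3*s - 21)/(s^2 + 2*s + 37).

Complete the square in the denominator: s^2 + 2*s + 37 = (s + 1)^2 + 6^2.
Split the numerator to match: 3*s - 21 = 3·(s + 1) - 4·6.
Invert each term: 3·(s + 1)/((s + 1)^2 + 36) ↔ 3e^(-t)cos(6t); -4·6/((s + 1)^2 + 36) ↔ -4e^(-t)sin(6t).

f(t) = -4*exp(-t)*sin(6*t) + 3*exp(-t)*cos(6*t)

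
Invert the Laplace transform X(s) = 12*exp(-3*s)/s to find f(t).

The factor e^(-3s) signals a time shift by c = 3 (second shifting theorem).
L{12} = 12/s, so L^-1{12/s} = 12.
Hence the inverse is u(t - 3) times that function evaluated at t - 3.

f(t) = Heaviside(t - 3)*(12)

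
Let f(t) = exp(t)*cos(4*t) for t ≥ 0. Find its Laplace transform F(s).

L{cos(4t)} = s/(s^2 + 16).
By the first shifting theorem, multiplying by e^(t) replaces s with s - 1.

F(s) = (s - 1)/((s - 1)^2 + 16)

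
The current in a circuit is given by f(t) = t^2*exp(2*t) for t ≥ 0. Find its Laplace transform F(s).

F(s) = 2/(s - 2)^3

L{e^(2t)} = 1/(s - 2).
Then apply L{t^2·g(t)} = (-1)^2 d^2/ds^2[G(s)] with G(s) = 1/(s - 2):
differentiating 2 times and applying the sign gives 2/(s - 2)^3.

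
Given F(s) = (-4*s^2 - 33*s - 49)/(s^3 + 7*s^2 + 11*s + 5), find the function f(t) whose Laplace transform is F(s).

f(t) = -5*t*exp(-t) - 5*exp(-t) + exp(-5*t)

Factor the denominator: s^3 + 7*s^2 + 11*s + 5 = (s + 1)^2*(s + 5).
Partial fraction decomposition gives [-5/(s + 1)] + [-5/(s + 1)^2] + [1/(s + 5)].
Invert each term: -5/(s + 1) ↔ -5e^(-t); -5/(s + 1)^2 ↔ -5t·e^(-t); 1/(s + 5) ↔ e^(-5t).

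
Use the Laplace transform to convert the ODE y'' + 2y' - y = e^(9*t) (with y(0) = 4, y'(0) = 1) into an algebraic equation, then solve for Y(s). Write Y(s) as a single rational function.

Laplace-transform each side.
With L{y''} = s^2 Y - s·y(0) - y'(0) and L{y'} = sY - y(0), with y(0) = 4, y'(0) = 1: the LHS transforms to (s^2 + 2*s - 1)Y - (4*s + 9).
The right side is L{e^(9*t)} = 1/(s - 9).
So (s^2 + 2*s - 1)Y = 1/(s - 9) + (4*s + 9).
Isolate Y and clear denominators.

Y(s) = (4*s^2 - 27*s - 80)/(s^3 - 7*s^2 - 19*s + 9)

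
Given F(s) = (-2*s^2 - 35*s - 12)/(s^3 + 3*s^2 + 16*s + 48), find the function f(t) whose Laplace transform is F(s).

f(t) = -5*sin(4*t) - 5*cos(4*t) + 3*exp(-3*t)

Factor the denominator: s^3 + 3*s^2 + 16*s + 48 = (s + 3)*(s^2 + 16).
Partial fraction decomposition gives [3/(s + 3)] + [-5*s/(s^2 + 16)] + [-20/(s^2 + 16)].
Invert each term: 3/(s + 3) ↔ 3e^(-3t); -5·s/(s^2 + 16) ↔ -5cos(4t); -5·4/(s^2 + 16) ↔ -5sin(4t).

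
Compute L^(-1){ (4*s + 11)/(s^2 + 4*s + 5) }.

Complete the square in the denominator: s^2 + 4*s + 5 = (s + 2)^2 + 1^2.
Split the numerator to match: 4*s + 11 = 4·(s + 2) + 3·1.
Invert each term: 4·(s + 2)/((s + 2)^2 + 1) ↔ 4e^(-2t)cos(t); 3·1/((s + 2)^2 + 1) ↔ 3e^(-2t)sin(t).

3*exp(-2*t)*sin(t) + 4*exp(-2*t)*cos(t)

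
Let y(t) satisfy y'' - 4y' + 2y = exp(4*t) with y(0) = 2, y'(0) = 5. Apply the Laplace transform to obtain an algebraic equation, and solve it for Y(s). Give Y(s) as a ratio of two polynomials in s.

Y(s) = (2*s^2 - 11*s + 13)/(s^3 - 8*s^2 + 18*s - 8)

Laplace-transform each side.
With L{y''} = s^2 Y - s·y(0) - y'(0) and L{y'} = sY - y(0), with y(0) = 2, y'(0) = 5: the LHS transforms to (s^2 - 4*s + 2)Y - (2*s - 3).
The right side is L{exp(4*t)} = 1/(s - 4).
So (s^2 - 4*s + 2)Y = 1/(s - 4) + (2*s - 3).
Divide through and combine into a single rational function.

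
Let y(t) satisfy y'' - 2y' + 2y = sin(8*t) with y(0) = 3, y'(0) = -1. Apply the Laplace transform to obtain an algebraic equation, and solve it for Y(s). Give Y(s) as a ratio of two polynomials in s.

Y(s) = (3*s^3 - 7*s^2 + 192*s - 440)/(s^4 - 2*s^3 + 66*s^2 - 128*s + 128)

Transform both sides with L{·}.
The derivative rules (L{y''} = s^2 Y - s·y(0) - y'(0) and L{y'} = sY - y(0), with y(0) = 3, y'(0) = -1) turn the left side into (s^2 - 2*s + 2)Y - (3*s - 7).
The right side is L{sin(8*t)} = 8/(s^2 + 64).
So (s^2 - 2*s + 2)Y = 8/(s^2 + 64) + (3*s - 7).
Isolate Y and clear denominators.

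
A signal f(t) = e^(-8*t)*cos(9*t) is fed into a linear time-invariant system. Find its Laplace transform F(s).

L{cos(9t)} = s/(s^2 + 81).
By the first shifting theorem, multiplying by e^(-8t) replaces s with s + 8.

F(s) = (s + 8)/((s + 8)^2 + 81)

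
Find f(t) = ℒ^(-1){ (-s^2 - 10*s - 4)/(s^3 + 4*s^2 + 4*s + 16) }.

f(t) = -sin(2*t) - 2*cos(2*t) + exp(-4*t)

Factor the denominator: s^3 + 4*s^2 + 4*s + 16 = (s + 4)*(s^2 + 4).
Partial fraction decomposition gives [1/(s + 4)] + [-2*s/(s^2 + 4)] + [-2/(s^2 + 4)].
Invert each term: 1/(s + 4) ↔ e^(-4t); -2·s/(s^2 + 4) ↔ -2cos(2t); -1·2/(s^2 + 4) ↔ -sin(2t).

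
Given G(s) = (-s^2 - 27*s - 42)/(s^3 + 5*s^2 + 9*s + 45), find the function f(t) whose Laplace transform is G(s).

Factor the denominator: s^3 + 5*s^2 + 9*s + 45 = (s + 5)*(s^2 + 9).
Partial fraction decomposition gives [2/(s + 5)] + [-3*s/(s^2 + 9)] + [-12/(s^2 + 9)].
Invert each term: 2/(s + 5) ↔ 2e^(-5t); -3·s/(s^2 + 9) ↔ -3cos(3t); -4·3/(s^2 + 9) ↔ -4sin(3t).

f(t) = -4*sin(3*t) - 3*cos(3*t) + 2*exp(-5*t)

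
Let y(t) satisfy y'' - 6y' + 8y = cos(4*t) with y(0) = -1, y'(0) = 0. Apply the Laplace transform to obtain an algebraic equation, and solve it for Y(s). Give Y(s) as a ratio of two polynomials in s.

Y(s) = (-s^3 + 6*s^2 - 15*s + 96)/(s^4 - 6*s^3 + 24*s^2 - 96*s + 128)

Take the Laplace transform of both sides.
With L{y''} = s^2 Y - s·y(0) - y'(0) and L{y'} = sY - y(0), with y(0) = -1, y'(0) = 0: the LHS transforms to (s^2 - 6*s + 8)Y - (-s + 6).
The right side is L{cos(4*t)} = s/(s^2 + 16).
So (s^2 - 6*s + 8)Y = s/(s^2 + 16) + (-s + 6).
Isolate Y and clear denominators.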